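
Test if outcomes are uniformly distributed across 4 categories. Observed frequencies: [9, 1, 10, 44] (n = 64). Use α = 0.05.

Expected = 16 each. χ² = Σ(O-E)²/E = 68.375. df = 3, critical value = 7.815. Reject H₀.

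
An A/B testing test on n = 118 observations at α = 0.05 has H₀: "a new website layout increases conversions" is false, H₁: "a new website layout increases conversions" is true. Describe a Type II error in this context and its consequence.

Type II error: failing to reject H₀ when it is false — concluding that a new website layout increases conversions is not supported when in fact it is. Consequence: discarding a layout that would have improved conversions — lost revenue.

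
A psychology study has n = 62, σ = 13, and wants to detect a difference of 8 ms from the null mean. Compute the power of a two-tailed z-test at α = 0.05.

SE = σ/√n = 13/√62 = 1.651. Non-centrality λ = d/SE = 8/1.651 = 4.846. Power ≈ Φ(λ - z_{α/2}) = Φ(4.846 - 1.96) = Φ(2.886) = 0.998.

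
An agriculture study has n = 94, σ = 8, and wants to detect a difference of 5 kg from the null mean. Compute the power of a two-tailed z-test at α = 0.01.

SE = σ/√n = 8/√94 = 0.825. Non-centrality λ = d/SE = 5/0.825 = 6.06. Power ≈ Φ(λ - z_{α/2}) = Φ(6.06 - 2.576) = Φ(3.484) = 1.0.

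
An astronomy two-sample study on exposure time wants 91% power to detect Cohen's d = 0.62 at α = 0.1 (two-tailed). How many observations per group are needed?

z_{α/2} = 1.645, z_β = Φ⁻¹(0.91) = 1.341. For medium effect (d = 0.62): n per group = 2(z_{α/2} + z_β)²/d² = 2(1.645 + 1.341)²/0.62² = 46.4 → 47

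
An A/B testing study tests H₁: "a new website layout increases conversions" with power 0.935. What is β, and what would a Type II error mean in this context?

β = 1 - power = 1 - 0.935 = 0.065. A Type II error is failing to reject H₀ when H₀ is false (false negative) — here, failing to conclude that a new website layout increases conversions when in fact it is true. Consequence: discarding a layout that would have improved conversions — lost revenue.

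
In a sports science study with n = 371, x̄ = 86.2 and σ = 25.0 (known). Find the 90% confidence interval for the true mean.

CI = x̄ ± z*(σ/√n) = 86.2 ± 1.645(25.0/√371) = 86.2 ± 2.14 = (84.06, 88.34)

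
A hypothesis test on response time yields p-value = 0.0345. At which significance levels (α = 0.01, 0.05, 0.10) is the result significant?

p = 0.0345. Significant at: α = 0.05, 0.1.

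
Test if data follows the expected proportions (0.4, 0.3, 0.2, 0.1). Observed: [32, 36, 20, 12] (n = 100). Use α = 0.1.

Expected: [40.0, 30.0, 20.0, 10.0]. χ² = 3.2. df = 3, critical = 6.251. Fail to reject H₀.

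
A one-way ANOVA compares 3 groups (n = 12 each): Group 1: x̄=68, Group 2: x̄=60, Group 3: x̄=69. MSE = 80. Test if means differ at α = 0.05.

Grand mean = 65.67. SS_between = 584.0, MS_between = 292.0. F = 3.65, F_crit ≈ 3.285. Reject H₀.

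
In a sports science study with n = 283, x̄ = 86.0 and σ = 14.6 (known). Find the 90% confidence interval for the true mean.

CI = x̄ ± z*(σ/√n) = 86.0 ± 1.645(14.6/√283) = 86.0 ± 1.43 = (84.57, 87.43)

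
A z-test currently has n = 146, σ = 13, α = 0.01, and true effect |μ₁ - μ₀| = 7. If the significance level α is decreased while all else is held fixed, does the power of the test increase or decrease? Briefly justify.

Power decreases: a smaller α raises the critical value, so less of the H₁ sampling distribution falls in the rejection region.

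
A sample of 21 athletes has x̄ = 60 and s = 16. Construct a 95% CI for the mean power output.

CI = x̄ ± t*(s/√n) = 60 ± 2.086(16/√21) = (52.72, 67.28)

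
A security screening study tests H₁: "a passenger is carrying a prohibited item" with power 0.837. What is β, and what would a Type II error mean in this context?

β = 1 - power = 1 - 0.837 = 0.163. A Type II error is failing to reject H₀ when H₀ is false (false negative) — here, failing to conclude that a passenger is carrying a prohibited item when in fact it is true. Consequence: letting a prohibited item through — security breach.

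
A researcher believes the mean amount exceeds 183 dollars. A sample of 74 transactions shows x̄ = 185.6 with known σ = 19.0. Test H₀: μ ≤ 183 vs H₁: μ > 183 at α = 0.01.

z = 1.177. Critical value: 2.33. Fail to reject H₀.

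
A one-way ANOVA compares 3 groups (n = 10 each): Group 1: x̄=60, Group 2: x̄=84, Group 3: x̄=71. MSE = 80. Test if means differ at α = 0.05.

Grand mean = 71.67. SS_between = 2886.67, MS_between = 1443.33. F = 18.042, F_crit ≈ 3.354. Reject H₀.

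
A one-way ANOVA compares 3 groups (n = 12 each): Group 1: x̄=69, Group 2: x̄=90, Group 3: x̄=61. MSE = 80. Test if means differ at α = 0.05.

Grand mean = 73.33. SS_between = 5384.0, MS_between = 2692.0. F = 33.65, F_crit ≈ 3.285. Reject H₀.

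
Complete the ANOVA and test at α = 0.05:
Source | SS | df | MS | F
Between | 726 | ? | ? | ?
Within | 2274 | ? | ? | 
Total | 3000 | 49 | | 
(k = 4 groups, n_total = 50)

df_between = 3, df_within = 46. MS_between = 242.0, MS_within = 49.43. F = 4.895, F_crit ≈ 2.807. Reject H₀.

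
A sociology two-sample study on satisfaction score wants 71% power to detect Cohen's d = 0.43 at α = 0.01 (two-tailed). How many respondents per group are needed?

z_{α/2} = 2.576, z_β = Φ⁻¹(0.71) = 0.553. For small effect (d = 0.43): n per group = 2(z_{α/2} + z_β)²/d² = 2(2.576 + 0.553)²/0.43² = 105.9 → 106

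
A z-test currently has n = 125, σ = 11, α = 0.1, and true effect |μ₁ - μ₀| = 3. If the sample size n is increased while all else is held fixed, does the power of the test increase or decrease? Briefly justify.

Power increases: a larger n shrinks the standard error σ/√n, moving the sampling distribution under H₁ further from the critical value.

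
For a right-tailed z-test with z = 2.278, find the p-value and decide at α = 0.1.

p = P(Z > 2.278) = 1 - Φ(2.278) ≈ 0.0114. Since p < 0.1, reject H₀ (significant) at α = 0.1.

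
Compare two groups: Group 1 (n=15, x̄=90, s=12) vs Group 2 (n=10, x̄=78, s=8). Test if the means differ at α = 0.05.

Pooled sp = 10.62. t = 2.769, df = 23. Critical t = ±2.069. Reject H₀.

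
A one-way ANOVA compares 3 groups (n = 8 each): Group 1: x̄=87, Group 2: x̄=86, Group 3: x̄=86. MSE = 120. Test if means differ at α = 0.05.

Grand mean = 86.33. SS_between = 5.33, MS_between = 2.67. F = 0.022, F_crit ≈ 3.467. Fail to reject H₀.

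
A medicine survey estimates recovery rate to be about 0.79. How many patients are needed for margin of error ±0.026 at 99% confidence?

n = z²p(1-p)/E² = 2.576²×0.79×0.21/0.026² = 1628.5 → n = 1629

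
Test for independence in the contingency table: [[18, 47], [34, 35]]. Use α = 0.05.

χ² = 6.566. df = 1, critical = 3.841. Reject H₀. Variables are dependent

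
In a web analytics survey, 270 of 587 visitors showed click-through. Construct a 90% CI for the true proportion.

p̂ = 0.46. CI = p̂ ± z*√(p̂(1-p̂)/n) = (0.426, 0.494)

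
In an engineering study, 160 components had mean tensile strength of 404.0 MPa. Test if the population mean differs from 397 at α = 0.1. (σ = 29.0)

z = (x̄ - μ₀)/(σ/√n) = (404.0 - 397)/(29.0/√160) = 3.053. Critical value: ±1.645. Since |3.053| > 1.645, Reject H₀.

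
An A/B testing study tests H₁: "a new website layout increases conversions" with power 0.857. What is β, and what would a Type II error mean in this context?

β = 1 - power = 1 - 0.857 = 0.143. A Type II error is failing to reject H₀ when H₀ is false (false negative) — here, failing to conclude that a new website layout increases conversions when in fact it is true. Consequence: discarding a layout that would have improved conversions — lost revenue.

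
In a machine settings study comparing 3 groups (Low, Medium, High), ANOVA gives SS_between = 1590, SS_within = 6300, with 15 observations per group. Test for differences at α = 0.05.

df_between = 2, df_within = 42. F = MS_between/MS_within = 795.0/150.0 = 5.3. F_crit ≈ 3.22. Reject H₀. At least one mean differs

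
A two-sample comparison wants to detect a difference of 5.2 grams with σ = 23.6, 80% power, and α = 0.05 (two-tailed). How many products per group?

n per group = 2(z_α/2 + z_β)²σ²/d² = 2×(1.96 + 0.84)²×23.6²/5.2² = 323.0 → n = 323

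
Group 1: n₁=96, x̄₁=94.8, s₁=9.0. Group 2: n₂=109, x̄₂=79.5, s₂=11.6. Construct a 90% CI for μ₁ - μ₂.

Difference = 15.3. SE = √(9.0²/96 + 11.6²/109) = 1.442. CI = (12.93, 17.67)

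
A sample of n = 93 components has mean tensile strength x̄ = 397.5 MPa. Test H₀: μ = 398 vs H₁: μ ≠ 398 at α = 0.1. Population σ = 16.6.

z = (x̄ - μ₀)/(σ/√n) = (397.5 - 398)/(16.6/√93) = -0.29. Critical value: ±1.645. Since |-0.29| ≤ 1.645, Fail to reject H₀.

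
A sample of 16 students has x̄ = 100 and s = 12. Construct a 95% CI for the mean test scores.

CI = x̄ ± t*(s/√n) = 100 ± 2.131(12/√16) = (93.61, 106.39)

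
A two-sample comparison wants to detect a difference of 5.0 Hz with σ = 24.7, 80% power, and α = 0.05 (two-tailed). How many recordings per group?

n per group = 2(z_α/2 + z_β)²σ²/d² = 2×(1.96 + 0.84)²×24.7²/5.0² = 382.6 → n = 383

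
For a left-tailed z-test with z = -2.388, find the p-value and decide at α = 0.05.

p = P(Z < -2.388) = Φ(-2.388) ≈ 0.0085. Since p < 0.05, reject H₀ (significant) at α = 0.05.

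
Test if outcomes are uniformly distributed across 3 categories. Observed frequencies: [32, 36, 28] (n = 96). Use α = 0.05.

Expected = 32 each. χ² = Σ(O-E)²/E = 1.0. df = 2, critical value = 5.991. Fail to reject H₀.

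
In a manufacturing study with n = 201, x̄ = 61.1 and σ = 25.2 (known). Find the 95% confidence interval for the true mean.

CI = x̄ ± z*(σ/√n) = 61.1 ± 1.96(25.2/√201) = 61.1 ± 3.48 = (57.62, 64.58)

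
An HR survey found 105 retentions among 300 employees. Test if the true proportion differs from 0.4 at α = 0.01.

p̂ = 0.35, p₀ = 0.4. z = (p̂ - p₀)/√(p₀(1-p₀)/n) = -1.768. Critical: ±2.576. Fail to reject H₀.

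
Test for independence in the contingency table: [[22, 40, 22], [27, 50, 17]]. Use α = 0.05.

χ² = 1.706. df = 2, critical = 5.991. Fail to reject H₀. No evidence of dependence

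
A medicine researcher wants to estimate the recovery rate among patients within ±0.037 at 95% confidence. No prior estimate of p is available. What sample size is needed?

Conservative approach: use p = 0.5 (maximizes p(1-p) = 0.25). n = z²(0.25)/E² = 1.96²×0.25/0.037² = 701.5 → n = 702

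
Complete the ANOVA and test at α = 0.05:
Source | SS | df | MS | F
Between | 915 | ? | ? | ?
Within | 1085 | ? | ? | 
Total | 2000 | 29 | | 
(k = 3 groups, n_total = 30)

df_between = 2, df_within = 27. MS_between = 457.5, MS_within = 40.19. F = 11.385, F_crit ≈ 3.354. Reject H₀.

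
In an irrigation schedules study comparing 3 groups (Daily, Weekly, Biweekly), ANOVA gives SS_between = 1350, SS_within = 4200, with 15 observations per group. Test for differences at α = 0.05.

df_between = 2, df_within = 42. F = MS_between/MS_within = 675.0/100.0 = 6.75. F_crit ≈ 3.22. Reject H₀. At least one mean differs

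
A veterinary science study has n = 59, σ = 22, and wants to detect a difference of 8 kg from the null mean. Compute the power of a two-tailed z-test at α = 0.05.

SE = σ/√n = 22/√59 = 2.864. Non-centrality λ = d/SE = 8/2.864 = 2.793. Power ≈ Φ(λ - z_{α/2}) = Φ(2.793 - 1.96) = Φ(0.833) = 0.798.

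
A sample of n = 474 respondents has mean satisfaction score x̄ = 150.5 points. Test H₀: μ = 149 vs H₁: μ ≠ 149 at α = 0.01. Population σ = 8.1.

z = (x̄ - μ₀)/(σ/√n) = (150.5 - 149)/(8.1/√474) = 4.032. Critical value: ±2.576. Since |4.032| > 2.576, Reject H₀.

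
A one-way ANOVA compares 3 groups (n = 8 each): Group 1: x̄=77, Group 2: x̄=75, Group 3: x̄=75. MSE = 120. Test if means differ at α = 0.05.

Grand mean = 75.67. SS_between = 21.33, MS_between = 10.67. F = 0.089, F_crit ≈ 3.467. Fail to reject H₀.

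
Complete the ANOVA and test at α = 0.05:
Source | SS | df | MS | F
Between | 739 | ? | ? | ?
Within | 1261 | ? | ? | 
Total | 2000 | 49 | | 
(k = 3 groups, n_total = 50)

df_between = 2, df_within = 47. MS_between = 369.5, MS_within = 26.83. F = 13.772, F_crit ≈ 3.195. Reject H₀.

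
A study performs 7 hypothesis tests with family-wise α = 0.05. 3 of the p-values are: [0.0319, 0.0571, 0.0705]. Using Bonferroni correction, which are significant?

Bonferroni α = 0.05/7 = 0.00714. None of the given p-values are significant.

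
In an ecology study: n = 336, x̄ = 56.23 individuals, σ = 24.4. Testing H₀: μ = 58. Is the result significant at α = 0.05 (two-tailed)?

z = (56.23 - 58)/(24.4/√336) = -1.33. Since |z| ≤ 1.96, not significant at α = 0.05.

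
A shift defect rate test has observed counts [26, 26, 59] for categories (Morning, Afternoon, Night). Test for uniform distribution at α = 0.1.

Expected = 37 each. χ² = Σ(O-E)²/E = 19.622. df = 2, critical value = 4.605. Reject H₀.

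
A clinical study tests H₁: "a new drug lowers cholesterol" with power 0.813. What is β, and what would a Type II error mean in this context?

β = 1 - power = 1 - 0.813 = 0.187. A Type II error is failing to reject H₀ when H₀ is false (false negative) — here, failing to conclude that a new drug lowers cholesterol when in fact it is true. Consequence: shelving an effective drug — patients miss out on a treatment that would have helped.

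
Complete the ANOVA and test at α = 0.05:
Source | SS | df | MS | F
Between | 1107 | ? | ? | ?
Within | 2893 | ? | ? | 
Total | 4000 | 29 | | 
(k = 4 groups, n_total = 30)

df_between = 3, df_within = 26. MS_between = 369.0, MS_within = 111.27. F = 3.316, F_crit ≈ 2.975. Reject H₀.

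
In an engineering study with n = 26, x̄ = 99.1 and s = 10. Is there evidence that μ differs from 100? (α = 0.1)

t = (x̄ - μ₀)/(s/√n) = (99.1 - 100)/(10/√26) = -0.459. df = 25, critical t = ±1.708. Fail to reject H₀.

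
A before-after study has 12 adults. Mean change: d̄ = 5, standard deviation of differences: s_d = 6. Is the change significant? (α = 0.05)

t = d̄/(s_d/√n) = 5/(6/√12) = 2.887. df = 11, critical t = ±2.201. Reject H₀.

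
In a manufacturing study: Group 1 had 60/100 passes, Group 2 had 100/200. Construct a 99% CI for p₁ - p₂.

p̂₁ = 0.6, p̂₂ = 0.5. Difference = 0.1. CI = (-0.056, 0.256)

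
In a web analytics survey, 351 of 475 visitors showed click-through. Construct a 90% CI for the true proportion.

p̂ = 0.739. CI = p̂ ± z*√(p̂(1-p̂)/n) = (0.706, 0.772)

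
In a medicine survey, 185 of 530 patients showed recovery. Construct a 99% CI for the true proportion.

p̂ = 0.349. CI = p̂ ± z*√(p̂(1-p̂)/n) = (0.296, 0.402)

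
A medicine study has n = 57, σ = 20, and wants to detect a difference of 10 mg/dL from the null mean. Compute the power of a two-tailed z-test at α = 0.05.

SE = σ/√n = 20/√57 = 2.649. Non-centrality λ = d/SE = 10/2.649 = 3.775. Power ≈ Φ(λ - z_{α/2}) = Φ(3.775 - 1.96) = Φ(1.815) = 0.965.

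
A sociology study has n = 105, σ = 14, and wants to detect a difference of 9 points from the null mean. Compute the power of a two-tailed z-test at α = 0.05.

SE = σ/√n = 14/√105 = 1.366. Non-centrality λ = d/SE = 9/1.366 = 6.587. Power ≈ Φ(λ - z_{α/2}) = Φ(6.587 - 1.96) = Φ(4.627) = 1.0.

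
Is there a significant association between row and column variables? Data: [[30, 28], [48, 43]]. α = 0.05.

χ² = 0.015. df = 1, critical = 3.841. Fail to reject H₀. No evidence of dependence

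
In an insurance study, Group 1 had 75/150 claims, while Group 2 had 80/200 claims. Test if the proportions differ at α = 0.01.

p̂₁ = 0.5, p̂₂ = 0.4, pooled p̂ = 0.443. z = 1.864. Critical: ±2.576. Fail to reject H₀.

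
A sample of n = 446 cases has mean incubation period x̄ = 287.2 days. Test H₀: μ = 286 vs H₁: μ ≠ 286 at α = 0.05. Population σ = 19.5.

z = (x̄ - μ₀)/(σ/√n) = (287.2 - 286)/(19.5/√446) = 1.3. Critical value: ±1.96. Since |1.3| ≤ 1.96, Fail to reject H₀.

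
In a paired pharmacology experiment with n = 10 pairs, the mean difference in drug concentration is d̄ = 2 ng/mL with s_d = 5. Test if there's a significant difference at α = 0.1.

t = d̄/(s_d/√n) = 2/(5/√10) = 1.265. df = 9, critical t = ±1.833. Fail to reject H₀.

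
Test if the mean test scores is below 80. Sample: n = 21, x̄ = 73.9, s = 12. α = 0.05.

t = (73.9 - 80)/(12/√21) = -2.329, df = 20. Critical t = -1.725. Reject H₀.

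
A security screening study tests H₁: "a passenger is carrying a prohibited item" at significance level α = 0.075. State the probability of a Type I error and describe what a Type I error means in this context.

P(Type I error) = α = 0.075. A Type I error is rejecting H₀ when H₀ is actually true (false positive) — here, concluding that a passenger is carrying a prohibited item when in fact this is not the case. Consequence: detaining an innocent passenger — delay and inconvenience.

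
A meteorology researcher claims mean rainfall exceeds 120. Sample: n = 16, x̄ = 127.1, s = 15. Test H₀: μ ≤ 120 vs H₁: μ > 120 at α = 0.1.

t = (127.1 - 120)/(15/√16) = 1.893, df = 15. Critical t = 1.341. Reject H₀.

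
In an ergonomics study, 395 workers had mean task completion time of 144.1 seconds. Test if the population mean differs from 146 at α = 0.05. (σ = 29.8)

z = (x̄ - μ₀)/(σ/√n) = (144.1 - 146)/(29.8/√395) = -1.267. Critical value: ±1.96. Since |-1.267| ≤ 1.96, Fail to reject H₀.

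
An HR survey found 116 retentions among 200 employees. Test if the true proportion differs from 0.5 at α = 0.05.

p̂ = 0.58, p₀ = 0.5. z = (p̂ - p₀)/√(p₀(1-p₀)/n) = 2.263. Critical: ±1.96. Reject H₀.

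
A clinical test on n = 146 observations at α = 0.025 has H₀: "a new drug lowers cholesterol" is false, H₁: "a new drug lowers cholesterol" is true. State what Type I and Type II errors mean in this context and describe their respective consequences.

Type I (false positive): concluding that a new drug lowers cholesterol when it is not — approving an ineffective drug — patients take a useless medication and may skip effective alternatives. Type II (false negative): failing to conclude that a new drug lowers cholesterol when it is — shelving an effective drug — patients miss out on a treatment that would have helped. Which is costlier depends on domain priorities and is a judgement call rather than a statistical fact.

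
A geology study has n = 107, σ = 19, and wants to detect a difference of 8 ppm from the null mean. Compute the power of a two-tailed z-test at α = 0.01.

SE = σ/√n = 19/√107 = 1.837. Non-centrality λ = d/SE = 8/1.837 = 4.355. Power ≈ Φ(λ - z_{α/2}) = Φ(4.355 - 2.576) = Φ(1.779) = 0.962.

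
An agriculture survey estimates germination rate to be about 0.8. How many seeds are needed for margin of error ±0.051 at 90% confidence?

n = z²p(1-p)/E² = 1.645²×0.8×0.2/0.051² = 166.5 → n = 167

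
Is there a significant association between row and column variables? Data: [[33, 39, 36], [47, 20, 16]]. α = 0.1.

χ² = 13.215. df = 2, critical = 4.605. Reject H₀. Variables are dependent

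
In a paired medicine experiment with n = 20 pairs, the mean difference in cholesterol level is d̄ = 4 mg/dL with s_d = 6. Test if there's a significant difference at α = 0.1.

t = d̄/(s_d/√n) = 4/(6/√20) = 2.981. df = 19, critical t = ±1.729. Reject H₀.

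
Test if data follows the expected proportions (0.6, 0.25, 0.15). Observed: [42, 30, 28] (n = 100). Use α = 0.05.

Expected: [60.0, 25.0, 15.0]. χ² = 17.667. df = 2, critical = 5.991. Reject H₀.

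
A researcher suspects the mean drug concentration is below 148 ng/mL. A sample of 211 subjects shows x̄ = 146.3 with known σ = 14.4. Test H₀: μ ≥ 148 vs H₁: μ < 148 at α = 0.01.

z = -1.715. Critical value: -2.33. Fail to reject H₀.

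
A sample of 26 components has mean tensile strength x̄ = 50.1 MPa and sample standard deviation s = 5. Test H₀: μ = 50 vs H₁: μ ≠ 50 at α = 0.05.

t = (x̄ - μ₀)/(s/√n) = (50.1 - 50)/(5/√26) = 0.102. df = 25, critical t = ±2.06. Fail to reject H₀.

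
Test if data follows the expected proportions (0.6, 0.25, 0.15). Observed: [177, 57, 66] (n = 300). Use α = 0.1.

Expected: [180.0, 75.0, 45.0]. χ² = 14.17. df = 2, critical = 4.605. Reject H₀.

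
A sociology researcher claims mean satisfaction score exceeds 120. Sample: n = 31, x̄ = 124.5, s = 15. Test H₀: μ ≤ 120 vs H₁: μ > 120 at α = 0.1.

t = (124.5 - 120)/(15/√31) = 1.67, df = 30. Critical t = 1.31. Reject H₀.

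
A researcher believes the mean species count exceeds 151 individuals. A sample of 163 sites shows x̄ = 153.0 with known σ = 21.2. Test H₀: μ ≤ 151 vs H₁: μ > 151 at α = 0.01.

z = 1.204. Critical value: 2.33. Fail to reject H₀.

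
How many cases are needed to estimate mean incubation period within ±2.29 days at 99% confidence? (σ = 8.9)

n = (z*σ/E)² = (2.576×8.9/2.29)² = 100.2 → n = 101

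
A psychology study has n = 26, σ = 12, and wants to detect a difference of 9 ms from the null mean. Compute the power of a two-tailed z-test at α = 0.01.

SE = σ/√n = 12/√26 = 2.353. Non-centrality λ = d/SE = 9/2.353 = 3.824. Power ≈ Φ(λ - z_{α/2}) = Φ(3.824 - 2.576) = Φ(1.248) = 0.894.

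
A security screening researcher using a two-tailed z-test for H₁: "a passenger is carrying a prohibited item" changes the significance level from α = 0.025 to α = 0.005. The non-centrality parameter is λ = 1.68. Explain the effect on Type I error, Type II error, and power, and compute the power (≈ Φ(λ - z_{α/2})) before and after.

Decreasing α from 0.025 to 0.005:
• Type I error rate decreases (α is the Type I rate by definition).
• Critical value moves from z_{α/2} = 2.241 to 2.807, so power = Φ(λ - z_{α/2}) goes from Φ(1.68 - 2.241) = 0.287 to Φ(1.68 - 2.807) = 0.13.
• Type II error rate β = 1 - power therefore increases (0.713 → 0.87).
Appropriate when false positives are costly — here, detaining an innocent passenger — delay and inconvenience.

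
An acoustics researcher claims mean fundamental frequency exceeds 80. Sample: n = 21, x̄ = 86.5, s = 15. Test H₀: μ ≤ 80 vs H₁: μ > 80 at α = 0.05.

t = (86.5 - 80)/(15/√21) = 1.986, df = 20. Critical t = 1.725. Reject H₀.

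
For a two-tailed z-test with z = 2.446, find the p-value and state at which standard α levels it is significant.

p = 2·P(Z > |2.446|) = 2·(1 - Φ(2.446)) ≈ 0.0144. Significant at α = 0.1; Significant at α = 0.05.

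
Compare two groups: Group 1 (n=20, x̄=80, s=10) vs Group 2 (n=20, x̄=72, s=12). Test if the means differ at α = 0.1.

Pooled sp = 11.05. t = 2.29, df = 38. Critical t = ±1.686. Reject H₀.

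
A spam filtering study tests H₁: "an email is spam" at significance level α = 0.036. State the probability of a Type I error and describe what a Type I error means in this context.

P(Type I error) = α = 0.036. A Type I error is rejecting H₀ when H₀ is actually true (false positive) — here, concluding that an email is spam when in fact this is not the case. Consequence: a legitimate email is sent to the spam folder and the user misses it.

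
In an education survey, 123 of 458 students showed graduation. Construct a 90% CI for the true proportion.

p̂ = 0.269. CI = p̂ ± z*√(p̂(1-p̂)/n) = (0.234, 0.303)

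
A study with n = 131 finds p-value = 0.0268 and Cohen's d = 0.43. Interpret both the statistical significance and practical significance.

Statistically significant (p = 0.0268 < 0.05). Cohen's d = 0.43 indicates a small effect size. Both statistical and practical significance should be considered.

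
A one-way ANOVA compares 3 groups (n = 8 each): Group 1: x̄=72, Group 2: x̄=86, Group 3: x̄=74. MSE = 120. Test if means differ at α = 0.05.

Grand mean = 77.33. SS_between = 917.33, MS_between = 458.67. F = 3.822, F_crit ≈ 3.467. Reject H₀.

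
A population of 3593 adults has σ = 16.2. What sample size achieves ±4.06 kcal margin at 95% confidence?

Without FPC: n₀ = (1.96×16.2/4.06)² = 61.163. With FPC: n = n₀N/(n₀+N-1) = 60.2 → n = 61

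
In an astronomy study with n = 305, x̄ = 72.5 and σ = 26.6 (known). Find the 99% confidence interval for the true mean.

CI = x̄ ± z*(σ/√n) = 72.5 ± 2.576(26.6/√305) = 72.5 ± 3.92 = (68.58, 76.42)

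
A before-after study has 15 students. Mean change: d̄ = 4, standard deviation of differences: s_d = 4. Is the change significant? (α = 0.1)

t = d̄/(s_d/√n) = 4/(4/√15) = 3.873. df = 14, critical t = ±1.761. Reject H₀.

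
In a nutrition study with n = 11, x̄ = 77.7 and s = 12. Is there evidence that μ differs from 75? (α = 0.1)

t = (x̄ - μ₀)/(s/√n) = (77.7 - 75)/(12/√11) = 0.746. df = 10, critical t = ±1.812. Fail to reject H₀.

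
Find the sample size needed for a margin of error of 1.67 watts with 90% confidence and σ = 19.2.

n = (z*σ/E)² = (1.645×19.2/1.67)² = 357.7 → n = 358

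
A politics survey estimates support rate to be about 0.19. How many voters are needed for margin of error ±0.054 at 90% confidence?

n = z²p(1-p)/E² = 1.645²×0.19×0.81/0.054² = 142.8 → n = 143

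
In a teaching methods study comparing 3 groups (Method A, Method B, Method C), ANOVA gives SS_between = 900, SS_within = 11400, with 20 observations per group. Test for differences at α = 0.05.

df_between = 2, df_within = 57. F = MS_between/MS_within = 450.0/200.0 = 2.25. F_crit ≈ 3.159. Fail to reject H₀.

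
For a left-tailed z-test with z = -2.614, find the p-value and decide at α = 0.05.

p = P(Z < -2.614) = Φ(-2.614) ≈ 0.0045. Since p < 0.05, reject H₀ (significant) at α = 0.05.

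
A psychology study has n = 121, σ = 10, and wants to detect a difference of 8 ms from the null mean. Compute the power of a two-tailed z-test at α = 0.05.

SE = σ/√n = 10/√121 = 0.909. Non-centrality λ = d/SE = 8/0.909 = 8.8. Power ≈ Φ(λ - z_{α/2}) = Φ(8.8 - 1.96) = Φ(6.84) = 1.0.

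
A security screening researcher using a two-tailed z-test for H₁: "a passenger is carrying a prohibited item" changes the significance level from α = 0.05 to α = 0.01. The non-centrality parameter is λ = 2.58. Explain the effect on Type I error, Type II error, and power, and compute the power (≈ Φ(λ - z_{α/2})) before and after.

Decreasing α from 0.05 to 0.01:
• Type I error rate decreases (α is the Type I rate by definition).
• Critical value moves from z_{α/2} = 1.96 to 2.576, so power = Φ(λ - z_{α/2}) goes from Φ(2.58 - 1.96) = 0.732 to Φ(2.58 - 2.576) = 0.502.
• Type II error rate β = 1 - power therefore increases (0.268 → 0.498).
Appropriate when false positives are costly — here, detaining an innocent passenger — delay and inconvenience.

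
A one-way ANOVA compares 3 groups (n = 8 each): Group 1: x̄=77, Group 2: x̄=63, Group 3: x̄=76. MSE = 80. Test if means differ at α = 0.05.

Grand mean = 72.0. SS_between = 976.0, MS_between = 488.0. F = 6.1, F_crit ≈ 3.467. Reject H₀.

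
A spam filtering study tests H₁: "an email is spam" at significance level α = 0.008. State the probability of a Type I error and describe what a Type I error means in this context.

P(Type I error) = α = 0.008. A Type I error is rejecting H₀ when H₀ is actually true (false positive) — here, concluding that an email is spam when in fact this is not the case. Consequence: a legitimate email is sent to the spam folder and the user misses it.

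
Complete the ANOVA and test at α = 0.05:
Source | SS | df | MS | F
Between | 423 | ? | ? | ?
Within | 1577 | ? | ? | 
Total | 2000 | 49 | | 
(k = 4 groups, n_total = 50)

df_between = 3, df_within = 46. MS_between = 141.0, MS_within = 34.28. F = 4.113, F_crit ≈ 2.807. Reject H₀.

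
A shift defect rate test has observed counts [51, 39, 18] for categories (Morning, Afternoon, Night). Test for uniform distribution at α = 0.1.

Expected = 36 each. χ² = Σ(O-E)²/E = 15.5. df = 2, critical value = 4.605. Reject H₀.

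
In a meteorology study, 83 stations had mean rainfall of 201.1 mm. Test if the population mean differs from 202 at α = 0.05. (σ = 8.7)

z = (x̄ - μ₀)/(σ/√n) = (201.1 - 202)/(8.7/√83) = -0.942. Critical value: ±1.96. Since |-0.942| ≤ 1.96, Fail to reject H₀.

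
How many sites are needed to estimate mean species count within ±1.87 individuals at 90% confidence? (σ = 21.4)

n = (z*σ/E)² = (1.645×21.4/1.87)² = 354.4 → n = 355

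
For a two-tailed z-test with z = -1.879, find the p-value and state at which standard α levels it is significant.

p = 2·P(Z > |-1.879|) = 2·(1 - Φ(1.879)) ≈ 0.0602. Significant at α = 0.1.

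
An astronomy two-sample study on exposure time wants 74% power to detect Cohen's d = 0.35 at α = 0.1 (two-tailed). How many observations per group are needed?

z_{α/2} = 1.645, z_β = Φ⁻¹(0.74) = 0.643. For small effect (d = 0.35): n per group = 2(z_{α/2} + z_β)²/d² = 2(1.645 + 0.643)²/0.35² = 85.5 → 86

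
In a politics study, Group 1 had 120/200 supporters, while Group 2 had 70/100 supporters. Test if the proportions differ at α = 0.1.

p̂₁ = 0.6, p̂₂ = 0.7, pooled p̂ = 0.633. z = -1.694. Critical: ±1.645. Reject H₀.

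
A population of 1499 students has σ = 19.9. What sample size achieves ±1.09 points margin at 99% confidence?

Without FPC: n₀ = (2.576×19.9/1.09)² = 2211.795. With FPC: n = n₀N/(n₀+N-1) = 893.7 → n = 894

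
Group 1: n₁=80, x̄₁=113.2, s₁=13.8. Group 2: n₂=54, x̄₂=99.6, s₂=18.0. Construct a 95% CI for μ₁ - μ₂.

Difference = 13.6. SE = √(13.8²/80 + 18.0²/54) = 2.895. CI = (7.93, 19.27)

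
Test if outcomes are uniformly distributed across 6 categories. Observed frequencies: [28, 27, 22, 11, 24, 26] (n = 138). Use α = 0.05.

Expected = 23 each. χ² = Σ(O-E)²/E = 8.522. df = 5, critical value = 11.07. Fail to reject H₀.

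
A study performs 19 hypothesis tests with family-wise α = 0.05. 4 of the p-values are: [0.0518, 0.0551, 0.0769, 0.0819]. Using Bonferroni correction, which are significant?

Bonferroni α = 0.05/19 = 0.00263. None of the given p-values are significant.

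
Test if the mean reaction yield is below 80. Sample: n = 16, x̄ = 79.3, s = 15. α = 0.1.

t = (79.3 - 80)/(15/√16) = -0.187, df = 15. Critical t = -1.341. Fail to reject H₀.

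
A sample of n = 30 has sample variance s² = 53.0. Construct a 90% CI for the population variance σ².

df = 29. χ²_{0.05} = 42.557, χ²_{0.95} = 17.708. CI for σ² = ((n-1)s²/χ²_{α/2}, (n-1)s²/χ²_{1-α/2}) = (29·53.0/42.557, 29·53.0/17.708) = (36.12, 86.8)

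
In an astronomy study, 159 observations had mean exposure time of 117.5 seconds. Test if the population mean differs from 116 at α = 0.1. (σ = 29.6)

z = (x̄ - μ₀)/(σ/√n) = (117.5 - 116)/(29.6/√159) = 0.639. Critical value: ±1.645. Since |0.639| ≤ 1.645, Fail to reject H₀.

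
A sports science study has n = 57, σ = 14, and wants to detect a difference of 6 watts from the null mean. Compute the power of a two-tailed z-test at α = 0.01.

SE = σ/√n = 14/√57 = 1.854. Non-centrality λ = d/SE = 6/1.854 = 3.236. Power ≈ Φ(λ - z_{α/2}) = Φ(3.236 - 2.576) = Φ(0.66) = 0.745.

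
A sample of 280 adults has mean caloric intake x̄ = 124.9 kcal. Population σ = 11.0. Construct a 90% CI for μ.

CI = x̄ ± z*(σ/√n) = 124.9 ± 1.645(11.0/√280) = 124.9 ± 1.08 = (123.82, 125.98)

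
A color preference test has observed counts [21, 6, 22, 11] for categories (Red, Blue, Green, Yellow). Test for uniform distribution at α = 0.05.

Expected = 15 each. χ² = Σ(O-E)²/E = 12.133. df = 3, critical value = 7.815. Reject H₀.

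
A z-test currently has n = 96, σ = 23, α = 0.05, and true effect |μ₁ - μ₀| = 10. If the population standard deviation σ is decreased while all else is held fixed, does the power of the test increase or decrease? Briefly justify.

Power increases: a smaller σ shrinks the standard error σ/√n, moving the sampling distribution under H₁ further from the critical value.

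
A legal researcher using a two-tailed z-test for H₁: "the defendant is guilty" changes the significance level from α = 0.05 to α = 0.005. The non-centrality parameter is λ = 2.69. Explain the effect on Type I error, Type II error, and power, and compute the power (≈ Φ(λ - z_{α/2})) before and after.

Decreasing α from 0.05 to 0.005:
• Type I error rate decreases (α is the Type I rate by definition).
• Critical value moves from z_{α/2} = 1.96 to 2.807, so power = Φ(λ - z_{α/2}) goes from Φ(2.69 - 1.96) = 0.767 to Φ(2.69 - 2.807) = 0.453.
• Type II error rate β = 1 - power therefore increases (0.233 → 0.547).
Appropriate when false positives are costly — here, convicting an innocent person.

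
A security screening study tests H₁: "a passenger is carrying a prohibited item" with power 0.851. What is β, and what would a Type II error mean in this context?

β = 1 - power = 1 - 0.851 = 0.149. A Type II error is failing to reject H₀ when H₀ is false (false negative) — here, failing to conclude that a passenger is carrying a prohibited item when in fact it is true. Consequence: letting a prohibited item through — security breach.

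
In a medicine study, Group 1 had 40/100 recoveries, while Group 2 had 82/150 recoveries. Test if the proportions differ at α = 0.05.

p̂₁ = 0.4, p̂₂ = 0.547, pooled p̂ = 0.488. z = -2.273. Critical: ±1.96. Reject H₀.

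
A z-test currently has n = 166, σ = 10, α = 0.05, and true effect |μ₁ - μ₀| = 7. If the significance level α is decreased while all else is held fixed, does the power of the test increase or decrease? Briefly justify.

Power decreases: a smaller α raises the critical value, so less of the H₁ sampling distribution falls in the rejection region.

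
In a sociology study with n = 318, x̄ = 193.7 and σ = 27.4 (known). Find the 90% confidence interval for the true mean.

CI = x̄ ± z*(σ/√n) = 193.7 ± 1.645(27.4/√318) = 193.7 ± 2.53 = (191.17, 196.23)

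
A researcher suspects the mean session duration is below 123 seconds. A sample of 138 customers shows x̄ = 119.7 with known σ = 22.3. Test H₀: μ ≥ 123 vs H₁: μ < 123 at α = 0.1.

z = -1.738. Critical value: -1.28. Reject H₀.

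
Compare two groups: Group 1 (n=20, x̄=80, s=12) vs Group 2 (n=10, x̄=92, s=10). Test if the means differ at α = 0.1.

Pooled sp = 11.4. t = -2.719, df = 28. Critical t = ±1.701. Reject H₀.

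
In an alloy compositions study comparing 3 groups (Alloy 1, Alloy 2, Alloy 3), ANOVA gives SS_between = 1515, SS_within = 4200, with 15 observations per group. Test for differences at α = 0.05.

df_between = 2, df_within = 42. F = MS_between/MS_within = 757.5/100.0 = 7.575. F_crit ≈ 3.22. Reject H₀. At least one mean differs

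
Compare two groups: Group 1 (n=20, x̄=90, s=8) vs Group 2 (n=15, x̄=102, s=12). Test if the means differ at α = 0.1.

Pooled sp = 9.9. t = -3.55, df = 33. Critical t = ±1.692. Reject H₀.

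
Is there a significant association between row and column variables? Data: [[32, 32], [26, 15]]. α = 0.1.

χ² = 1.819. df = 1, critical = 2.706. Fail to reject H₀. No evidence of dependence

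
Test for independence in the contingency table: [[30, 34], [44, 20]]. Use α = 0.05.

χ² = 6.278. df = 1, critical = 3.841. Reject H₀. Variables are dependent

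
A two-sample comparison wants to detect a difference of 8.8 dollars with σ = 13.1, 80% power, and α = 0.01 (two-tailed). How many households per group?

n per group = 2(z_α/2 + z_β)²σ²/d² = 2×(2.576 + 0.84)²×13.1²/8.8² = 51.7 → n = 52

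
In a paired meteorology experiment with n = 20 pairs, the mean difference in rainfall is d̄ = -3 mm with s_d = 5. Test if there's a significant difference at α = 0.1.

t = d̄/(s_d/√n) = -3/(5/√20) = -2.683. df = 19, critical t = ±1.729. Reject H₀.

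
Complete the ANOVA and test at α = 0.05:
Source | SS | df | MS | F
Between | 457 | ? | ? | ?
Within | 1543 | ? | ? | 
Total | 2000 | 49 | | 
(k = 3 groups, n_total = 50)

df_between = 2, df_within = 47. MS_between = 228.5, MS_within = 32.83. F = 6.96, F_crit ≈ 3.195. Reject H₀.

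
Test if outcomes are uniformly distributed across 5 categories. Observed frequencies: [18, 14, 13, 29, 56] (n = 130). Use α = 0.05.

Expected = 26 each. χ² = Σ(O-E)²/E = 49.462. df = 4, critical value = 9.488. Reject H₀.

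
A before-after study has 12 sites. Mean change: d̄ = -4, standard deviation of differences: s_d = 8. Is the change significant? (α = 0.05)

t = d̄/(s_d/√n) = -4/(8/√12) = -1.732. df = 11, critical t = ±2.201. Fail to reject H₀.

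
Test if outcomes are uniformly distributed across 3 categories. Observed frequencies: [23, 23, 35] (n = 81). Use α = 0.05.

Expected = 27 each. χ² = Σ(O-E)²/E = 3.556. df = 2, critical value = 5.991. Fail to reject H₀.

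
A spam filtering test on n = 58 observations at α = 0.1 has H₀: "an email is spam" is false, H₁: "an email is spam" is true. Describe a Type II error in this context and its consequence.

Type II error: failing to reject H₀ when it is false — concluding that an email is spam is not supported when in fact it is. Consequence: a spam email lands in the inbox.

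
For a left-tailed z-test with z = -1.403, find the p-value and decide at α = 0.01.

p = P(Z < -1.403) = Φ(-1.403) ≈ 0.0803. Since p ≥ 0.01, fail to reject H₀ (not significant) at α = 0.01.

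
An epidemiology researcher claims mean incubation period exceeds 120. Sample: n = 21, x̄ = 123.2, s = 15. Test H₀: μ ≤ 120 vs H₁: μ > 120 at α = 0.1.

t = (123.2 - 120)/(15/√21) = 0.978, df = 20. Critical t = 1.325. Fail to reject H₀.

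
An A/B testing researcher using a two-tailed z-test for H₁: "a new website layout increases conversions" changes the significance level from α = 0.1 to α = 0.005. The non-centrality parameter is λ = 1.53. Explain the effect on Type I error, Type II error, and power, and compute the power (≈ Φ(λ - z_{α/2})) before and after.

Decreasing α from 0.1 to 0.005:
• Type I error rate decreases (α is the Type I rate by definition).
• Critical value moves from z_{α/2} = 1.645 to 2.807, so power = Φ(λ - z_{α/2}) goes from Φ(1.53 - 1.645) = 0.454 to Φ(1.53 - 2.807) = 0.101.
• Type II error rate β = 1 - power therefore increases (0.546 → 0.899).
Appropriate when false positives are costly — here, rolling out a layout that doesn't actually help — wasted engineering effort.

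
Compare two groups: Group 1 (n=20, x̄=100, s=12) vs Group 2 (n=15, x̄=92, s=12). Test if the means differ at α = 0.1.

Pooled sp = 12.0. t = 1.952, df = 33. Critical t = ±1.692. Reject H₀.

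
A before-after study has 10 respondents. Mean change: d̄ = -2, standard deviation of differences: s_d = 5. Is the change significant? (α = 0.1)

t = d̄/(s_d/√n) = -2/(5/√10) = -1.265. df = 9, critical t = ±1.833. Fail to reject H₀.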